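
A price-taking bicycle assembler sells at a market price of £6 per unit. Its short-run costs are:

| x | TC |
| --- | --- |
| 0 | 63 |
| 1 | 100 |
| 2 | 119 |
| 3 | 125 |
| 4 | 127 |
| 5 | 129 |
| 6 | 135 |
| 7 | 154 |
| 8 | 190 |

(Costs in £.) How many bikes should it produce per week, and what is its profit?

Profit at each row (π = 6x − TC): x=0: -63; x=1: -94; x=2: -107; x=3: -107; x=4: -103; x=5: -99; x=6: -99; x=7: -112; x=8: -142.
Profit is highest at x = 0. Equivalently, the lowest AVC in the table is 72/6 ≈ £12 at x = 6, and P = £6 falls below it — price never covers variable cost, so the firm shuts down and loses only its fixed cost.

x = 0 (shut down); profit = -£63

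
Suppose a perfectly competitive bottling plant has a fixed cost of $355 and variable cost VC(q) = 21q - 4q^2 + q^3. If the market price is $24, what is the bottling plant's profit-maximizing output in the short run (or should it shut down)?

From TC, MC = TC'(q) = 21 - 8q + 3q^2 and AVC = VC/q = 21 - 4q + q^2.
AVC is minimized where dAVC/dq = -4 + 2q = 0, at q = 2; min AVC = 21 - 4·2 + 2^2 = $17.
Because $24 ≥ $17, revenue can cover variable cost; the firm operates.
Set P = MC: 24 = 21 - 8q + 3q^2 → -3 - 8q + 3q^2 = 0. The roots are q = -1/3 and q = 3; the profit-maximizing output is on the rising part of MC, so q* = 3.
Check: AVC at q = 3 is $18 ≤ P, so revenue covers variable cost.
Profit = P·q − TC = 24·3 − 409 = -$337, a loss, but smaller than the $355 fixed cost the firm would lose by shutting down.

Produce at q = 3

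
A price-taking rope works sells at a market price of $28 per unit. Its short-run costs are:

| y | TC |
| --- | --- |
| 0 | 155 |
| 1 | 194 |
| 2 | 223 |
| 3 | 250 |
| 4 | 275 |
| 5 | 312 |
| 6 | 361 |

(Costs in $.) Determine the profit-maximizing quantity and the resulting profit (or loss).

Profit at each row (π = 28y − TC): y=0: -155; y=1: -166; y=2: -167; y=3: -166; y=4: -163; y=5: -172; y=6: -193.
Profit is highest at y = 0. Equivalently, the lowest AVC in the table is 120/4 ≈ $30 at y = 4, and P = $28 falls below it — price never covers variable cost, so the firm shuts down and loses only its fixed cost.

y = 0 (shut down); profit = -$155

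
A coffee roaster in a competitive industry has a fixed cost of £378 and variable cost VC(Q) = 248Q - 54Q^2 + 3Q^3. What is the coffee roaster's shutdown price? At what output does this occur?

£5 per unit, at Q = 9

The shutdown price is the minimum of AVC. VC = 248Q - 54Q^2 + 3Q^3, so AVC = 248 - 54Q + 3Q^2.
dAVC/dQ = -54 + 6Q = 0 gives Q = 9. min AVC = 248 - 54·9 + 3·9^2 = 5.
The firm shuts down for any P below £5.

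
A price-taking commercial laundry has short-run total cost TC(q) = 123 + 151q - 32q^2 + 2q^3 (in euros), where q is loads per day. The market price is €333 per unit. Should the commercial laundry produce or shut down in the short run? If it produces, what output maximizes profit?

Produce at q = 13

From TC, MC = TC'(q) = 151 - 64q + 6q^2 and AVC = VC/q = 151 - 32q + 2q^2.
AVC hits its minimum where MC = AVC, at q = 8, giving min AVC = 151 - 32·8 + 2·8^2 = €23.
Since P = €333 ≥ min AVC = €23, price covers variable cost and the firm should produce.
Set P = MC: 333 = 151 - 64q + 6q^2 → -182 - 64q + 6q^2 = 0. The roots are q = -7/3 and q = 13; the profit-maximizing output is on the rising part of MC, so q* = 13.
Check: AVC at q = 13 is €73 ≤ P, so revenue covers variable cost.
Profit = P·q − TC = 333·13 − 1072 = €3257.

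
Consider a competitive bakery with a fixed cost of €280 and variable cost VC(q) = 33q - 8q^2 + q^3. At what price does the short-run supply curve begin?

Short-run supply begins at min AVC. From VC = 33q - 8q^2 + q^3, AVC = 33 - 8q + q^2.
At the minimum of AVC, MC = AVC. MC = 33 - 16q + 3q^2; setting MC = AVC gives 2q^2 - 8q = 0, so q = 4. min AVC = 17.
The firm shuts down for any P below €17.

€17 per unit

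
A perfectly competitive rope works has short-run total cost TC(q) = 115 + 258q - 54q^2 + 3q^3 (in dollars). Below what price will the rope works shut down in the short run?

$15 per unit

Short-run supply begins at min AVC. From VC = 258q - 54q^2 + 3q^3, AVC = 258 - 54q + 3q^2.
dAVC/dq = -54 + 6q = 0 gives q = 9. min AVC = 258 - 54·9 + 3·9^2 = 15.
The firm shuts down for any P below $15.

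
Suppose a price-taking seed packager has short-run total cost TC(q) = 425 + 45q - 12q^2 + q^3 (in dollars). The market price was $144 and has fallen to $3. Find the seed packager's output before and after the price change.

AVC = 45 - 12q + q^2, minimized at q = 6 where min AVC = $9. MC = 45 - 24q + 3q^2.
With P = $144 above the shutdown price, P = MC gives q = 11.
At P = $3 < min AVC = $9, price no longer covers variable cost at any output, so the firm shuts down: q = 0.

Output falls from 11 to 0 (the firm shuts down)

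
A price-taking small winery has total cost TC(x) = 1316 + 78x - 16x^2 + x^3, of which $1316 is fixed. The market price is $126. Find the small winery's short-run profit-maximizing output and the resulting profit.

Profit = -$164 at x = 12

AVC = 78 - 16x + x^2 has its minimum $14 at x = 8; price $126 clears that bar, so the firm operates.
MC = 78 - 32x + 3x^2. Setting P = MC and taking the root on the rising branch gives x* = 12.
TR = 126·12 = 1512. TC = 1316 + 360 = 1676. Profit = 1512 − 1676 = -$164.
By producing, the firm covers all variable cost plus $1152 of fixed cost; shutting down would lose the full $1316.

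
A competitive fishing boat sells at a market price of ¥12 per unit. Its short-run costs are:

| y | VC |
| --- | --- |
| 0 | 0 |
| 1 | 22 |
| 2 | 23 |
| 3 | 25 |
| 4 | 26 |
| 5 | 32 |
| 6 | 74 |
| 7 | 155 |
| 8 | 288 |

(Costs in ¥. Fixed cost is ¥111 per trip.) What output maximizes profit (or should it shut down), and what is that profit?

Profit at each row (π = 12y − TC): y=0: -111; y=1: -121; y=2: -110; y=3: -100; y=4: -89; y=5: -83; y=6: -113; y=7: -182; y=8: -303.
Profit is maximized at y = 5. AVC there is 32/5 = ¥6.40 ≤ P, so producing beats shutting down (which would give -¥111).

y = 5; profit = -¥83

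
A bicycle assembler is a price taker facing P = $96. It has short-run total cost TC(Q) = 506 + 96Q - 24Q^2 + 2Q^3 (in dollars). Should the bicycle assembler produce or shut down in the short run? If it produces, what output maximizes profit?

Variable cost is VC = 96Q - 24Q^2 + 2Q^3, so AVC = VC/Q = 96 - 24Q + 2Q^2 and MC = dTC/dQ = 96 - 48Q + 6Q^2.
AVC is minimized where dAVC/dQ = -24 + 4Q = 0, at Q = 6; min AVC = 96 - 24·6 + 2·6^2 = $24.
Because $96 ≥ $24, revenue can cover variable cost; the firm operates.
Solving P = MC: -48Q + 6Q^2 = 0 ⇒ Q = 0 or 8. On the upward-sloping branch, Q* = 8.
Check: AVC at Q = 8 is $32 ≤ P, so revenue covers variable cost.
Profit = P·Q − TC = 96·8 − 762 = $6.

Produce at Q = 8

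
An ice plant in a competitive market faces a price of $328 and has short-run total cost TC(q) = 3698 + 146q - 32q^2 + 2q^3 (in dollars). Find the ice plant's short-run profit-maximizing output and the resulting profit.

AVC = 146 - 32q + 2q^2 has its minimum $18 at q = 8; price $328 clears that bar, so the firm operates.
With MC = 146 - 64q + 6q^2, P = MC on the upward-sloping part at q* = 13.
TR = 328·13 = 4264. TC = 3698 + 884 = 4582. Profit = 4264 − 4582 = -$318.
Shutting down would mean losing the fixed cost of $3698, so operating at a loss of $318 is better by $3380.

Profit = -$318 at q = 13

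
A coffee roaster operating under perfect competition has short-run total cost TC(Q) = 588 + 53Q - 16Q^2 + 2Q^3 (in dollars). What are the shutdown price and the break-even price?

Shutdown price = $21; break-even price = $123

AVC = 53 - 16Q + 2Q^2; minimized at Q = 4, giving min AVC = $21. That is the shutdown price.
ATC = 588/Q + 53 - 16Q + 2Q^2. Setting dATC/dQ = −588/Q^2 − 16 + 4Q = 0 gives Q = 7 (since 4·7^3 − 16·7^2 = 588).
min ATC = 588/7 + 53 − 16·7 + 2·7^2 = $123. That is the break-even price.
Between these two prices the firm operates at a loss; above $123 it earns a profit.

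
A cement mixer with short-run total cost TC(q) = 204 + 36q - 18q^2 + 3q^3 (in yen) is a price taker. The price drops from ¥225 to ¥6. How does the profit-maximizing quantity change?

Output falls from 7 to 0 (the firm shuts down)

MC = 36 - 36q + 9q^2; the shutdown threshold is min AVC = ¥9 (at q = 3).
At P = ¥225 ≥ min AVC, set P = MC on the rising branch: q = 7.
At P = ¥6 < min AVC = ¥9, price no longer covers variable cost at any output, so the firm shuts down: q = 0.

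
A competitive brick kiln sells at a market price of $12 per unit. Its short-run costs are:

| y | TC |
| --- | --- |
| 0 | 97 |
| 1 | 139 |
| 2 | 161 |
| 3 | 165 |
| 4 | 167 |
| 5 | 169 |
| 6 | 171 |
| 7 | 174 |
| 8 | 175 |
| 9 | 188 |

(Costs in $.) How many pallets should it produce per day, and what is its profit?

y = 8; profit = -$79

Tabulate TR − TC: y=0: -97; y=1: -127; y=2: -137; y=3: -129; y=4: -119; y=5: -109; y=6: -99; y=7: -90; y=8: -79; y=9: -80.
Profit is maximized at y = 8. AVC there is 78/8 = $9.75 ≤ P, so producing beats shutting down (which would give -$97).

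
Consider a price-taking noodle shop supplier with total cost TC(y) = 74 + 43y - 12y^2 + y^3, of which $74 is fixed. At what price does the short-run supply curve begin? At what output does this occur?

$7 per unit, at y = 6

The shutdown price is the minimum of AVC. VC = 43y - 12y^2 + y^3, so AVC = 43 - 12y + y^2.
dAVC/dy = -12 + 2y = 0 gives y = 6. min AVC = 43 - 12·6 + 6^2 = 7.
The firm shuts down for any P below $7.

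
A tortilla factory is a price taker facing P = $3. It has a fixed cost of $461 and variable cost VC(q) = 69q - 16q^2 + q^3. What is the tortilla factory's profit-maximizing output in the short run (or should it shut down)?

From TC, MC = TC'(q) = 69 - 32q + 3q^2 and AVC = VC/q = 69 - 16q + q^2.
AVC hits its minimum where MC = AVC, at q = 8, giving min AVC = 69 - 16·8 + 8^2 = $5.
With P < min AVC ($3 < $5), every unit sold adds to the loss.
The firm minimizes its loss by shutting down and losing only its fixed cost of $461.

Shut down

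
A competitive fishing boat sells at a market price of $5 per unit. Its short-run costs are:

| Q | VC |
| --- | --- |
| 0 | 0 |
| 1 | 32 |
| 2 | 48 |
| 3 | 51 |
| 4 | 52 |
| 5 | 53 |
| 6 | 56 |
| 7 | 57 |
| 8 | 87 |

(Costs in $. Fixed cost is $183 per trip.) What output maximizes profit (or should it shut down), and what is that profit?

Q = 0 (shut down); profit = -$183

Compute π = P·Q − TC at each output: Q=0: -183; Q=1: -210; Q=2: -221; Q=3: -219; Q=4: -215; Q=5: -211; Q=6: -209; Q=7: -205; Q=8: -230.
Profit is highest at Q = 0. Equivalently, the lowest AVC in the table is 57/7 ≈ $8.14 at Q = 7, and P = $5 falls below it — price never covers variable cost, so the firm shuts down and loses only its fixed cost.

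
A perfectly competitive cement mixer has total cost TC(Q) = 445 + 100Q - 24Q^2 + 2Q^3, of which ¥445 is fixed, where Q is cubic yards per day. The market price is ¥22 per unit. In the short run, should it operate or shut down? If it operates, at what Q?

Shut down

From TC, MC = TC'(Q) = 100 - 48Q + 6Q^2 and AVC = VC/Q = 100 - 24Q + 2Q^2.
AVC hits its minimum where MC = AVC, at Q = 6, giving min AVC = 100 - 24·6 + 2·6^2 = ¥28.
P = ¥22 lies below min AVC = ¥28; no output level covers variable cost.
The firm minimizes its loss by shutting down and losing only its fixed cost of ¥445.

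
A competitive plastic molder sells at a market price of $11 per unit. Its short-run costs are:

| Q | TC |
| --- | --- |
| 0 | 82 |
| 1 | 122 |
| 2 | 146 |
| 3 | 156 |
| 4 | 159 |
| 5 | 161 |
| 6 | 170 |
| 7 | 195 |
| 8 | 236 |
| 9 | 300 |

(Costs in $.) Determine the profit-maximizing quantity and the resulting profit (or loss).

Q = 0 (shut down); profit = -$82

Tabulate TR − TC: Q=0: -82; Q=1: -111; Q=2: -124; Q=3: -123; Q=4: -115; Q=5: -106; Q=6: -104; Q=7: -118; Q=8: -148; Q=9: -201.
Profit is highest at Q = 0. Equivalently, the lowest AVC in the table is 88/6 ≈ $14.67 at Q = 6, and P = $11 falls below it — price never covers variable cost, so the firm shuts down and loses only its fixed cost.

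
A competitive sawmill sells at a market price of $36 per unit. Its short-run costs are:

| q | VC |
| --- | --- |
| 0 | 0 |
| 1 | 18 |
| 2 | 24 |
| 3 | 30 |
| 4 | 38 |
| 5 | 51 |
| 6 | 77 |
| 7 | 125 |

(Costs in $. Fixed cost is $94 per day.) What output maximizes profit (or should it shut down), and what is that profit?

Tabulate TR − TC: q=0: -94; q=1: -76; q=2: -46; q=3: -16; q=4: 12; q=5: 35; q=6: 45; q=7: 33.
Profit is maximized at q = 6. AVC there is 77/6 = $12.83 ≤ P, so producing beats shutting down (which would give -$94).

q = 6; profit = $45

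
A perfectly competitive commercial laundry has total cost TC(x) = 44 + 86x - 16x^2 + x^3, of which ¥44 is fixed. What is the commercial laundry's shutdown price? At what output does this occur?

¥22 per unit, at x = 8

The firm shuts down when price falls below the minimum of average variable cost. AVC = VC/x = 86 - 16x + x^2.
dAVC/dx = -16 + 2x = 0 gives x = 8. min AVC = 86 - 16·8 + 8^2 = 22.
For P < ¥22 the firm produces nothing.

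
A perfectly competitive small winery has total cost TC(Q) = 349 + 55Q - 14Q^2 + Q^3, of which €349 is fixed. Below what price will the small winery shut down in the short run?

€6 per unit

Short-run supply begins at min AVC. From VC = 55Q - 14Q^2 + Q^3, AVC = 55 - 14Q + Q^2.
dAVC/dQ = -14 + 2Q = 0 gives Q = 7. min AVC = 55 - 14·7 + 7^2 = 6.
The firm shuts down for any P below €6.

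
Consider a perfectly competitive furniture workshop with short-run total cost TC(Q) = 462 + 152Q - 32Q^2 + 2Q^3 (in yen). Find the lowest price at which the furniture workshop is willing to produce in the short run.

¥24 per unit

Short-run supply begins at min AVC. From VC = 152Q - 32Q^2 + 2Q^3, AVC = 152 - 32Q + 2Q^2.
dAVC/dQ = -32 + 4Q = 0 gives Q = 8. min AVC = 152 - 32·8 + 2·8^2 = 24.
The firm shuts down for any P below ¥24.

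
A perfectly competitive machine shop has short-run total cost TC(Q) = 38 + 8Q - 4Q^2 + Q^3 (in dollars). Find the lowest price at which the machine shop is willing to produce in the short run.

Short-run supply begins at min AVC. From VC = 8Q - 4Q^2 + Q^3, AVC = 8 - 4Q + Q^2.
dAVC/dQ = -4 + 2Q = 0 gives Q = 2. min AVC = 8 - 4·2 + 2^2 = 4.
The firm shuts down for any P below $4.

$4 per unit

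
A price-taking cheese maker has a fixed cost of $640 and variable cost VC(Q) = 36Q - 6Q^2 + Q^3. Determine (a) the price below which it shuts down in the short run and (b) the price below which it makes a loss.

Shutdown price = $27; break-even price = $132

Shutdown price = min AVC. AVC = 36 - 6Q + Q^2, with vertex at Q = 3 and minimum $27.
ATC = 640/Q + 36 - 6Q + Q^2. Setting dATC/dQ = −640/Q^2 − 6 + 2Q = 0 gives Q = 8 (since 2·8^3 − 6·8^2 = 640).
min ATC = 640/8 + 36 − 6·8 + 8^2 = $132. That is the break-even price.
For $27 ≤ P < $132 the firm produces at a loss; below $27 it shuts down.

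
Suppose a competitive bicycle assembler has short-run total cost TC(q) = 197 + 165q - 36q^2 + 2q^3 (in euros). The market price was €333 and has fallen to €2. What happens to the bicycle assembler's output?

MC = 165 - 72q + 6q^2; the shutdown threshold is min AVC = €3 (at q = 9).
With P = €333 above the shutdown price, P = MC gives q = 14.
At P = €2 < min AVC = €3, price no longer covers variable cost at any output, so the firm shuts down: q = 0.

Output falls from 14 to 0 (the firm shuts down)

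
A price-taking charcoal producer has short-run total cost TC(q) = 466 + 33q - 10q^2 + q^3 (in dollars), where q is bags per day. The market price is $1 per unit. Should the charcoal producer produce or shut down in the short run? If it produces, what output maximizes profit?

Strip out fixed cost: VC = 33q - 10q^2 + q^3. Then AVC = 33 - 10q + q^2 and MC = 33 - 20q + 3q^2.
AVC is minimized where dAVC/dq = -10 + 2q = 0, at q = 5; min AVC = 33 - 10·5 + 5^2 = $8.
P = $1 lies below min AVC = $8; no output level covers variable cost.
Best response: produce nothing and absorb the $466 fixed cost.

Shut down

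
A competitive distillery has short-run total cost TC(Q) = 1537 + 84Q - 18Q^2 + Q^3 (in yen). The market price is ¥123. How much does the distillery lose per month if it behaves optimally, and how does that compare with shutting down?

Profit = -¥185 at Q = 13

AVC = 84 - 18Q + Q^2 has its minimum ¥3 at Q = 9; price ¥123 clears that bar, so the firm operates.
With MC = 84 - 36Q + 3Q^2, P = MC on the upward-sloping part at Q* = 13.
TR = 123·13 = 1599. TC = 1537 + 247 = 1784. Profit = 1599 − 1784 = -¥185.
Shutting down would mean losing the fixed cost of ¥1537, so operating at a loss of ¥185 is better by ¥1352.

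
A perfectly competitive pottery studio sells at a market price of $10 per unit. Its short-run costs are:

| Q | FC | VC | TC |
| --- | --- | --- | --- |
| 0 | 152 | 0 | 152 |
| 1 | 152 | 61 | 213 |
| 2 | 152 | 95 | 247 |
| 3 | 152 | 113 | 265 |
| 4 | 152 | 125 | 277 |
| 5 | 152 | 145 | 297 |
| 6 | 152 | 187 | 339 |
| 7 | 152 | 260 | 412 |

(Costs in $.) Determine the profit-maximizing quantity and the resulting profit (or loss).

Q = 0 (shut down); profit = -$152

Profit at each row (π = 10Q − TC): Q=0: -152; Q=1: -203; Q=2: -227; Q=3: -235; Q=4: -237; Q=5: -247; Q=6: -279; Q=7: -342.
Profit is highest at Q = 0. Equivalently, the lowest AVC in the table is 145/5 ≈ $29 at Q = 5, and P = $10 falls below it — price never covers variable cost, so the firm shuts down and loses only its fixed cost.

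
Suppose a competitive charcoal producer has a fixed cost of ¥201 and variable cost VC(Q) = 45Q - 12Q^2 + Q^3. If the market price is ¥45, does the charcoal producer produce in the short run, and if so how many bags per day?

From TC, MC = TC'(Q) = 45 - 24Q + 3Q^2 and AVC = VC/Q = 45 - 12Q + Q^2.
AVC is minimized where dAVC/dQ = -12 + 2Q = 0, at Q = 6; min AVC = 45 - 12·6 + 6^2 = ¥9.
Since P = ¥45 ≥ min AVC = ¥9, price covers variable cost and the firm should produce.
P = MC gives -24Q + 3Q^2 = 0, with roots 0 and 8. Take the larger (rising MC): Q* = 8.
Check: AVC at Q = 8 is ¥13 ≤ P, so revenue covers variable cost.
Profit = P·Q − TC = 45·8 − 305 = ¥55.

Produce at Q = 8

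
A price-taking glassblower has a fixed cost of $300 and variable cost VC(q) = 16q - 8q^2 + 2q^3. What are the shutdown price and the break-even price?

Shutdown price = min AVC. AVC = 16 - 8q + 2q^2, with vertex at q = 2 and minimum $8.
ATC = 300/q + 16 - 8q + 2q^2. Setting dATC/dq = −300/q^2 − 8 + 4q = 0 gives q = 5 (since 4·5^3 − 8·5^2 = 300).
min ATC = 300/5 + 16 − 8·5 + 2·5^2 = $86. That is the break-even price.
Between these two prices the firm operates at a loss; above $86 it earns a profit.

Shutdown price = $8; break-even price = $86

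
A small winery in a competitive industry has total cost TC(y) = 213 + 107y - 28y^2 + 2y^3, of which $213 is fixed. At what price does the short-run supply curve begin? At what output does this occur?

$9 per unit, at y = 7

The shutdown price is the minimum of AVC. VC = 107y - 28y^2 + 2y^3, so AVC = 107 - 28y + 2y^2.
At the minimum of AVC, MC = AVC. MC = 107 - 56y + 6y^2; setting MC = AVC gives 4y^2 - 28y = 0, so y = 7. min AVC = 9.
For P < $9 the firm produces nothing.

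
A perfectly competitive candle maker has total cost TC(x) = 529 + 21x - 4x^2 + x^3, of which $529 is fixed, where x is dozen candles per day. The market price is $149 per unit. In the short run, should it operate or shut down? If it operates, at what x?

Strip out fixed cost: VC = 21x - 4x^2 + x^3. Then AVC = 21 - 4x + x^2 and MC = 21 - 8x + 3x^2.
AVC hits its minimum where MC = AVC, at x = 2, giving min AVC = 21 - 4·2 + 2^2 = $17.
Since P = $149 ≥ min AVC = $17, price covers variable cost and the firm should produce.
Solving P = MC: -128 - 8x + 3x^2 = 0 ⇒ x = -16/3 or 8. On the upward-sloping branch, x* = 8.
Check: AVC at x = 8 is $53 ≤ P, so revenue covers variable cost.
Profit = P·x − TC = 149·8 − 953 = $239.

Produce at x = 8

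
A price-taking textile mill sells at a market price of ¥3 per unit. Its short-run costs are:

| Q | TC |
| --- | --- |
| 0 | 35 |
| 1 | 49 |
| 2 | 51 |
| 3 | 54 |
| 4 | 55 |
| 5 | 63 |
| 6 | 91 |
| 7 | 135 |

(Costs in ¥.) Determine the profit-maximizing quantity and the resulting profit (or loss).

Q = 0 (shut down); profit = -¥35

Tabulate TR − TC: Q=0: -35; Q=1: -46; Q=2: -45; Q=3: -45; Q=4: -43; Q=5: -48; Q=6: -73; Q=7: -114.
Profit is highest at Q = 0. Equivalently, the lowest AVC in the table is 20/4 ≈ ¥5 at Q = 4, and P = ¥3 falls below it — price never covers variable cost, so the firm shuts down and loses only its fixed cost.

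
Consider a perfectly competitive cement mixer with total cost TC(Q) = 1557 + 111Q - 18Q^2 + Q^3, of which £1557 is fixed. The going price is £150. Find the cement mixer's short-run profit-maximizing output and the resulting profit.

Profit = -£205 at Q = 13

AVC = 111 - 18Q + Q^2 has its minimum £30 at Q = 9; price £150 clears that bar, so the firm operates.
MC = 111 - 36Q + 3Q^2. Setting P = MC and taking the root on the rising branch gives Q* = 13.
TR = 150·13 = 1950. TC = 1557 + 598 = 2155. Profit = 1950 − 2155 = -£205.
That loss of £205 beats the £1557 the firm would lose by shutting down; producing recovers £1352 of fixed cost.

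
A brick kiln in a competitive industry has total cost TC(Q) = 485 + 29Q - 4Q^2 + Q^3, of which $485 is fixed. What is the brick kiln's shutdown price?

$25 per unit

The shutdown price is the minimum of AVC. VC = 29Q - 4Q^2 + Q^3, so AVC = 29 - 4Q + Q^2.
At the minimum of AVC, MC = AVC. MC = 29 - 8Q + 3Q^2; setting MC = AVC gives 2Q^2 - 4Q = 0, so Q = 2. min AVC = 25.
For P < $25 the firm produces nothing.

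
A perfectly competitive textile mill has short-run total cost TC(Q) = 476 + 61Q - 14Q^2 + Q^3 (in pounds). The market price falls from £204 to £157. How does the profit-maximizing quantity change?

MC = 61 - 28Q + 3Q^2; the shutdown threshold is min AVC = £12 (at Q = 7).
With P = £204 above the shutdown price, P = MC gives Q = 13.
At P = £157 ≥ min AVC, set P = MC: Q = 12. The firm stays open but cuts output.

Output falls from 13 to 12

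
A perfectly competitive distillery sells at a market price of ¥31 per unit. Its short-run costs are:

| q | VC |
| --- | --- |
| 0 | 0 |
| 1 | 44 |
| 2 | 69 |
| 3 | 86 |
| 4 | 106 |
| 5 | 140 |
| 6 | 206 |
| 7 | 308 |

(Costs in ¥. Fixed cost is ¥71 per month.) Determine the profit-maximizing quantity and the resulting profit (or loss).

q = 4; profit = -¥53

Tabulate TR − TC: q=0: -71; q=1: -84; q=2: -78; q=3: -64; q=4: -53; q=5: -56; q=6: -91; q=7: -162.
Profit is maximized at q = 4. AVC there is 106/4 = ¥26.50 ≤ P, so producing beats shutting down (which would give -¥71).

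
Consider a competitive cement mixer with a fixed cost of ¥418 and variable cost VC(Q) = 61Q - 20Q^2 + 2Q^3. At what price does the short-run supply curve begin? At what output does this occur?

¥11 per unit, at Q = 5

The shutdown price is the minimum of AVC. VC = 61Q - 20Q^2 + 2Q^3, so AVC = 61 - 20Q + 2Q^2.
At the minimum of AVC, MC = AVC. MC = 61 - 40Q + 6Q^2; setting MC = AVC gives 4Q^2 - 20Q = 0, so Q = 5. min AVC = 11.
For P < ¥11 the firm produces nothing.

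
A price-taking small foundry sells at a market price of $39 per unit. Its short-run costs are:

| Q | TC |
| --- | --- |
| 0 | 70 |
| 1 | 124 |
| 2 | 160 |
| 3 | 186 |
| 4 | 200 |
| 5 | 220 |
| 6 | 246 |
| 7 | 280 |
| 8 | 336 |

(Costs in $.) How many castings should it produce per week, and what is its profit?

Tabulate TR − TC: Q=0: -70; Q=1: -85; Q=2: -82; Q=3: -69; Q=4: -44; Q=5: -25; Q=6: -12; Q=7: -7; Q=8: -24.
Profit is maximized at Q = 7. AVC there is 210/7 = $30 ≤ P, so producing beats shutting down (which would give -$70).

Q = 7; profit = -$7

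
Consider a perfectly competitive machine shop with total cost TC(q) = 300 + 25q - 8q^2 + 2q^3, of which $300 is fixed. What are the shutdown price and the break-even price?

Shutdown price = min AVC. AVC = 25 - 8q + 2q^2, with vertex at q = 2 and minimum $17.
ATC = 300/q + 25 - 8q + 2q^2. Setting dATC/dq = −300/q^2 − 8 + 4q = 0 gives q = 5 (since 4·5^3 − 8·5^2 = 300).
min ATC = 300/5 + 25 − 8·5 + 2·5^2 = $95. That is the break-even price.
Between these two prices the firm operates at a loss; above $95 it earns a profit.

Shutdown price = $17; break-even price = $95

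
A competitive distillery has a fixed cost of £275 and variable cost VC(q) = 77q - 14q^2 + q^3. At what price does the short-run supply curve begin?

£28 per unit

The shutdown price is the minimum of AVC. VC = 77q - 14q^2 + q^3, so AVC = 77 - 14q + q^2.
dAVC/dq = -14 + 2q = 0 gives q = 7. min AVC = 77 - 14·7 + 7^2 = 28.
For P < £28 the firm produces nothing.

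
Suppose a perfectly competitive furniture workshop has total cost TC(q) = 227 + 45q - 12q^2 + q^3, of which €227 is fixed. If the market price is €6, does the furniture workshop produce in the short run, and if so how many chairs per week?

Strip out fixed cost: VC = 45q - 12q^2 + q^3. Then AVC = 45 - 12q + q^2 and MC = 45 - 24q + 3q^2.
AVC is minimized where dAVC/dq = -12 + 2q = 0, at q = 6; min AVC = 45 - 12·6 + 6^2 = €9.
P = €6 lies below min AVC = €9; no output level covers variable cost.
The firm minimizes its loss by shutting down and losing only its fixed cost of €227.

Shut down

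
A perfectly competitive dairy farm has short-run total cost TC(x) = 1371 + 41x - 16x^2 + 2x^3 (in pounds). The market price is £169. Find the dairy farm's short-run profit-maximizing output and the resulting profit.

Profit = -£347 at x = 8

AVC = 41 - 16x + 2x^2 has its minimum £9 at x = 4; price £169 clears that bar, so the firm operates.
With MC = 41 - 32x + 6x^2, P = MC on the upward-sloping part at x* = 8.
TR = 169·8 = 1352. TC = 1371 + 328 = 1699. Profit = 1352 − 1699 = -£347.
That loss of £347 beats the £1371 the firm would lose by shutting down; producing recovers £1024 of fixed cost.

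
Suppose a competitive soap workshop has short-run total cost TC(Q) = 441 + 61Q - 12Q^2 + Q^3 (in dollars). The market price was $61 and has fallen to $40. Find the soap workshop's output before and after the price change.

Output falls from 8 to 7

MC = 61 - 24Q + 3Q^2; the shutdown threshold is min AVC = $25 (at Q = 6).
With P = $61 above the shutdown price, P = MC gives Q = 8.
At P = $40 ≥ min AVC, set P = MC: Q = 7. The firm stays open but cuts output.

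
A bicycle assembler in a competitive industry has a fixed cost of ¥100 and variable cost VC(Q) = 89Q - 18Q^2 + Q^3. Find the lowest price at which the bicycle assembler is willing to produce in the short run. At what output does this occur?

¥8 per unit, at Q = 9

Short-run supply begins at min AVC. From VC = 89Q - 18Q^2 + Q^3, AVC = 89 - 18Q + Q^2.
At the minimum of AVC, MC = AVC. MC = 89 - 36Q + 3Q^2; setting MC = AVC gives 2Q^2 - 18Q = 0, so Q = 9. min AVC = 8.
So the shutdown price is ¥8.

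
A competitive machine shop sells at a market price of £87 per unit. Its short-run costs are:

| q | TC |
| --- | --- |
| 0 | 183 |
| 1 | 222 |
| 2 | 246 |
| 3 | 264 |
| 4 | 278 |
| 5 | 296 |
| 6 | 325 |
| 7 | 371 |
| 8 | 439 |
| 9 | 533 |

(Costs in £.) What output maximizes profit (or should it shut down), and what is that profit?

q = 8; profit = £257

Compute π = P·q − TC at each output: q=0: -183; q=1: -135; q=2: -72; q=3: -3; q=4: 70; q=5: 139; q=6: 197; q=7: 238; q=8: 257; q=9: 250.
Profit is maximized at q = 8. AVC there is 256/8 = £32 ≤ P, so producing beats shutting down (which would give -£183).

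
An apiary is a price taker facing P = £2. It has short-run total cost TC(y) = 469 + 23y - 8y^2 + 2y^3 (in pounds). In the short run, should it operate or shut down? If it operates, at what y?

Shut down

Variable cost is VC = 23y - 8y^2 + 2y^3, so AVC = VC/y = 23 - 8y + 2y^2 and MC = dTC/dy = 23 - 16y + 6y^2.
The AVC parabola has its vertex at y = 8/4 = 2, where AVC = 23 - 8·2 + 2·2^2 = £15.
With P < min AVC (£2 < £15), every unit sold adds to the loss.
Shutting down limits the loss to fixed cost, £469.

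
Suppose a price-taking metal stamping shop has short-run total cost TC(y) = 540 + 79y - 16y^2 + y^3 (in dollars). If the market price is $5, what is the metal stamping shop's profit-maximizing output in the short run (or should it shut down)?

From TC, MC = TC'(y) = 79 - 32y + 3y^2 and AVC = VC/y = 79 - 16y + y^2.
AVC hits its minimum where MC = AVC, at y = 8, giving min AVC = 79 - 16·8 + 8^2 = $15.
With P < min AVC ($5 < $15), every unit sold adds to the loss.
Best response: produce nothing and absorb the $540 fixed cost.

Shut down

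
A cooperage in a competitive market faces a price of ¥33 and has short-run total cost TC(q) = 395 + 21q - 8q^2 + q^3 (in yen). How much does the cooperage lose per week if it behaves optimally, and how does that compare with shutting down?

AVC = 21 - 8q + q^2 has its minimum ¥5 at q = 4; price ¥33 clears that bar, so the firm operates.
MC = 21 - 16q + 3q^2. Setting P = MC and taking the root on the rising branch gives q* = 6.
TR = 33·6 = 198. TC = 395 + 54 = 449. Profit = 198 − 449 = -¥251.
That loss of ¥251 beats the ¥395 the firm would lose by shutting down; producing recovers ¥144 of fixed cost.

Profit = -¥251 at q = 6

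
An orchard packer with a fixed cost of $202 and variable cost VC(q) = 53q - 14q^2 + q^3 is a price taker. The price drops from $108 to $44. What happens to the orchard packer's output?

MC = 53 - 28q + 3q^2; the shutdown threshold is min AVC = $4 (at q = 7).
At P = $108 ≥ min AVC, set P = MC on the rising branch: q = 11.
At P = $44 ≥ min AVC, set P = MC: q = 9. The firm stays open but cuts output.

Output falls from 11 to 9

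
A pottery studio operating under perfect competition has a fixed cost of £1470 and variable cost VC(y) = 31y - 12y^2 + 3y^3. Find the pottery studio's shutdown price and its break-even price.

Shutdown price = £19; break-even price = £304

Shutdown price = min AVC. AVC = 31 - 12y + 3y^2, with vertex at y = 2 and minimum £19.
ATC = 1470/y + 31 - 12y + 3y^2. Setting dATC/dy = −1470/y^2 − 12 + 6y = 0 gives y = 7 (since 6·7^3 − 12·7^2 = 1470).
min ATC = 1470/7 + 31 − 12·7 + 3·7^2 = £304. That is the break-even price.
For £19 ≤ P < £304 the firm produces at a loss; below £19 it shuts down.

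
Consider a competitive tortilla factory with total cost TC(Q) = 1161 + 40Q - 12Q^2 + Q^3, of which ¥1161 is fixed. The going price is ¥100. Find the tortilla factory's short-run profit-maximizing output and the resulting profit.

AVC = 40 - 12Q + Q^2 has its minimum ¥4 at Q = 6; price ¥100 clears that bar, so the firm operates.
MC = 40 - 24Q + 3Q^2. Setting P = MC and taking the root on the rising branch gives Q* = 10.
TR = 100·10 = 1000. TC = 1161 + 200 = 1361. Profit = 1000 − 1361 = -¥361.
By producing, the firm covers all variable cost plus ¥800 of fixed cost; shutting down would lose the full ¥1161.

Profit = -¥361 at Q = 10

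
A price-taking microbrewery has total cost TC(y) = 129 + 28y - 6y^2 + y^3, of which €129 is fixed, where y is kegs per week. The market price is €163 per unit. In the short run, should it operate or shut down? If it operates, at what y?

Produce at y = 9

Strip out fixed cost: VC = 28y - 6y^2 + y^3. Then AVC = 28 - 6y + y^2 and MC = 28 - 12y + 3y^2.
The AVC parabola has its vertex at y = 6/2 = 3, where AVC = 28 - 6·3 + 3^2 = €19.
Because €163 ≥ €19, revenue can cover variable cost; the firm operates.
Set P = MC: 163 = 28 - 12y + 3y^2 → -135 - 12y + 3y^2 = 0. The roots are y = -5 and y = 9; the profit-maximizing output is on the rising part of MC, so y* = 9.
Check: AVC at y = 9 is €55 ≤ P, so revenue covers variable cost.
Profit = P·y − TC = 163·9 − 624 = €843.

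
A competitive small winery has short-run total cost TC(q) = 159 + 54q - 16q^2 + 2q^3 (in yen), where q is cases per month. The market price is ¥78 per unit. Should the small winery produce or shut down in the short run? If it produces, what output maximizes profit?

Variable cost is VC = 54q - 16q^2 + 2q^3, so AVC = VC/q = 54 - 16q + 2q^2 and MC = dTC/dq = 54 - 32q + 6q^2.
AVC hits its minimum where MC = AVC, at q = 4, giving min AVC = 54 - 16·4 + 2·4^2 = ¥22.
P = ¥78 exceeds min AVC = ¥22, so the firm stays open.
Solving P = MC: -24 - 32q + 6q^2 = 0 ⇒ q = -2/3 or 6. On the upward-sloping branch, q* = 6.
Check: AVC at q = 6 is ¥30 ≤ P, so revenue covers variable cost.
Profit = P·q − TC = 78·6 − 339 = ¥129.

Produce at q = 6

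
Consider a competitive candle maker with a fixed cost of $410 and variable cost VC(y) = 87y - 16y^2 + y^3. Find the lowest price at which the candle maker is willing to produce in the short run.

The shutdown price is the minimum of AVC. VC = 87y - 16y^2 + y^3, so AVC = 87 - 16y + y^2.
At the minimum of AVC, MC = AVC. MC = 87 - 32y + 3y^2; setting MC = AVC gives 2y^2 - 16y = 0, so y = 8. min AVC = 23.
The firm shuts down for any P below $23.

$23 per unit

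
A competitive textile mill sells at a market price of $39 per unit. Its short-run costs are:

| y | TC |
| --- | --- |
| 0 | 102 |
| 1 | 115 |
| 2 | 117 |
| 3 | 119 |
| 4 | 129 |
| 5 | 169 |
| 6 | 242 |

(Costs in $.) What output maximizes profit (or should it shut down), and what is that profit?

y = 4; profit = $27

Compute π = P·y − TC at each output: y=0: -102; y=1: -76; y=2: -39; y=3: -2; y=4: 27; y=5: 26; y=6: -8.
Profit is maximized at y = 4. AVC there is 27/4 = $6.75 ≤ P, so producing beats shutting down (which would give -$102).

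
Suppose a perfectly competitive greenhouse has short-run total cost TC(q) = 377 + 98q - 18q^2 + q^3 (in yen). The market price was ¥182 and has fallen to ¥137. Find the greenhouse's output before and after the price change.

Output falls from 14 to 13

AVC = 98 - 18q + q^2, minimized at q = 9 where min AVC = ¥17. MC = 98 - 36q + 3q^2.
With P = ¥182 above the shutdown price, P = MC gives q = 14.
At P = ¥137 ≥ min AVC, set P = MC: q = 13. The firm stays open but cuts output.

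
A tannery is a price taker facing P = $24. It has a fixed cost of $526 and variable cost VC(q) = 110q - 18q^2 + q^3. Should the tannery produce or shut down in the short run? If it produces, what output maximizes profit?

Variable cost is VC = 110q - 18q^2 + q^3, so AVC = VC/q = 110 - 18q + q^2 and MC = dTC/dq = 110 - 36q + 3q^2.
AVC hits its minimum where MC = AVC, at q = 9, giving min AVC = 110 - 18·9 + 9^2 = $29.
Since P = $24 < min AVC = $29, price fails to cover variable cost at any output.
The firm minimizes its loss by shutting down and losing only its fixed cost of $526.

Shut down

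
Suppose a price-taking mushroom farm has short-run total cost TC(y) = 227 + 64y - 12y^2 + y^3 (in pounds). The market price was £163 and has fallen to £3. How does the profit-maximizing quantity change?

Output falls from 11 to 0 (the firm shuts down)

MC = 64 - 24y + 3y^2; the shutdown threshold is min AVC = £28 (at y = 6).
At P = £163 ≥ min AVC, set P = MC on the rising branch: y = 11.
At P = £3 < min AVC = £28, price no longer covers variable cost at any output, so the firm shuts down: y = 0.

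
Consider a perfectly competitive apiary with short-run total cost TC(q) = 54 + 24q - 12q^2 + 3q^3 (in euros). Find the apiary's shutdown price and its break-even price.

Shutdown price = €12; break-even price = €33

AVC = 24 - 12q + 3q^2; minimized at q = 2, giving min AVC = €12. That is the shutdown price.
ATC = 54/q + 24 - 12q + 3q^2. Setting dATC/dq = −54/q^2 − 12 + 6q = 0 gives q = 3 (since 6·3^3 − 12·3^2 = 54).
min ATC = 54/3 + 24 − 12·3 + 3·3^2 = €33. That is the break-even price.
Between these two prices the firm operates at a loss; above €33 it earns a profit.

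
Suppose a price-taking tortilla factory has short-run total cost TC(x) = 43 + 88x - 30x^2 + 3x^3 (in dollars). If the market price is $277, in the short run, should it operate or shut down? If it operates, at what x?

Strip out fixed cost: VC = 88x - 30x^2 + 3x^3. Then AVC = 88 - 30x + 3x^2 and MC = 88 - 60x + 9x^2.
AVC hits its minimum where MC = AVC, at x = 5, giving min AVC = 88 - 30·5 + 3·5^2 = $13.
Because $277 ≥ $13, revenue can cover variable cost; the firm operates.
Solving P = MC: -189 - 60x + 9x^2 = 0 ⇒ x = -7/3 or 9. On the upward-sloping branch, x* = 9.
Check: AVC at x = 9 is $61 ≤ P, so revenue covers variable cost.
Profit = P·x − TC = 277·9 − 592 = $1901.

Produce at x = 9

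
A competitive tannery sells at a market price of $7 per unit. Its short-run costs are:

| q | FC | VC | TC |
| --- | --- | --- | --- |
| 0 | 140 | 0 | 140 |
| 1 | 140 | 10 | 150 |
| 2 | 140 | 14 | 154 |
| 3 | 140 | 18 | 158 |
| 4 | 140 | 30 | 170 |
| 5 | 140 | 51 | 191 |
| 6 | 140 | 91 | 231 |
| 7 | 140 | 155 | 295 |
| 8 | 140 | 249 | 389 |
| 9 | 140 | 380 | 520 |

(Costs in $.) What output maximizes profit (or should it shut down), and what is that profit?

Profit at each row (π = 7q − TC): q=0: -140; q=1: -143; q=2: -140; q=3: -137; q=4: -142; q=5: -156; q=6: -189; q=7: -246; q=8: -333; q=9: -457.
Profit is maximized at q = 3. AVC there is 18/3 = $6 ≤ P, so producing beats shutting down (which would give -$140).

q = 3; profit = -$137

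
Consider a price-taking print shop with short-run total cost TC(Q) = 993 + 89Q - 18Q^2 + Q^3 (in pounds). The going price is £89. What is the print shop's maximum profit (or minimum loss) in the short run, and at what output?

AVC = 89 - 18Q + Q^2 has its minimum £8 at Q = 9; price £89 clears that bar, so the firm operates.
With MC = 89 - 36Q + 3Q^2, P = MC on the upward-sloping part at Q* = 12.
TR = 89·12 = 1068. TC = 993 + 204 = 1197. Profit = 1068 − 1197 = -£129.
By producing, the firm covers all variable cost plus £864 of fixed cost; shutting down would lose the full £993.

Profit = -£129 at Q = 12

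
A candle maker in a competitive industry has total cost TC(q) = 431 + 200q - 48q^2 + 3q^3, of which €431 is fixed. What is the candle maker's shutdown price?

€8 per unit

The firm shuts down when price falls below the minimum of average variable cost. AVC = VC/q = 200 - 48q + 3q^2.
At the minimum of AVC, MC = AVC. MC = 200 - 96q + 9q^2; setting MC = AVC gives 6q^2 - 48q = 0, so q = 8. min AVC = 8.
For P < €8 the firm produces nothing.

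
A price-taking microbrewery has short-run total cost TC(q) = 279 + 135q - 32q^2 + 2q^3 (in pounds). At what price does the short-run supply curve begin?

The shutdown price is the minimum of AVC. VC = 135q - 32q^2 + 2q^3, so AVC = 135 - 32q + 2q^2.
At the minimum of AVC, MC = AVC. MC = 135 - 64q + 6q^2; setting MC = AVC gives 4q^2 - 32q = 0, so q = 8. min AVC = 7.
The firm shuts down for any P below £7.

£7 per unit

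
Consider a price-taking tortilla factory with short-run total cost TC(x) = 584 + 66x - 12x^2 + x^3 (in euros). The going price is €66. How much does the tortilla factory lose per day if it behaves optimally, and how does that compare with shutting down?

AVC = 66 - 12x + x^2 has its minimum €30 at x = 6; price €66 clears that bar, so the firm operates.
MC = 66 - 24x + 3x^2. Setting P = MC and taking the root on the rising branch gives x* = 8.
TR = 66·8 = 528. TC = 584 + 272 = 856. Profit = 528 − 856 = -€328.
Shutting down would mean losing the fixed cost of €584, so operating at a loss of €328 is better by €256.

Profit = -€328 at x = 8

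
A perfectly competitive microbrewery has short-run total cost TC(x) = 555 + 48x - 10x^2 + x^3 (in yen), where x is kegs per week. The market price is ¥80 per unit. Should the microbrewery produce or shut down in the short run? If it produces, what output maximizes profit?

Strip out fixed cost: VC = 48x - 10x^2 + x^3. Then AVC = 48 - 10x + x^2 and MC = 48 - 20x + 3x^2.
AVC hits its minimum where MC = AVC, at x = 5, giving min AVC = 48 - 10·5 + 5^2 = ¥23.
Because ¥80 ≥ ¥23, revenue can cover variable cost; the firm operates.
Set P = MC: 80 = 48 - 20x + 3x^2 → -32 - 20x + 3x^2 = 0. The roots are x = -4/3 and x = 8; the profit-maximizing output is on the rising part of MC, so x* = 8.
Check: AVC at x = 8 is ¥32 ≤ P, so revenue covers variable cost.
Profit = P·x − TC = 80·8 − 811 = -¥171, a loss, but smaller than the ¥555 fixed cost the firm would lose by shutting down.

Produce at x = 8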